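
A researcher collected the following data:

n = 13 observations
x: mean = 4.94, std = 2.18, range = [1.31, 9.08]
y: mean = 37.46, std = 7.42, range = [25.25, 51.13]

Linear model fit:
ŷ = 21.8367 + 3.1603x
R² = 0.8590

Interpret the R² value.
The model explains 85.90% of the variance in y (R² = 0.8590), leaving 14.10% unexplained; the fit is strong.

R² = 1 − SS_res/SS_tot compares the residual scatter to the total scatter of y about its mean.

Here R² = 0.8590:
- Explained: 85.90% of the variation in y
- Unexplained (residual): 100% − 85.90% = 14.10%
- Rule of thumb (below 0.3 weak; 0.3 to below 0.7 moderate; 0.7 and above strong) → strong

Note: R² never decreases when predictors are added, so it should not be used alone to compare models of different size.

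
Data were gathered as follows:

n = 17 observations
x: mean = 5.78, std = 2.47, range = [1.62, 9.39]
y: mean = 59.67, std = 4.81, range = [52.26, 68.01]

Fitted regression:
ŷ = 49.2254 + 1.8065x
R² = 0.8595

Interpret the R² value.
About 85.95% of the variability in y is accounted for by the regression on x (R² = 0.8595) — a strong linear fit.

R² = 1 − SS_res/SS_tot compares the residual scatter to the total scatter of y about its mean.

Here R² = 0.8595:
- Explained: 85.95% of the variation in y
- Unexplained (residual): 100% − 85.95% = 14.05%
- Rule of thumb (below 0.3 weak; 0.3 to below 0.7 moderate; 0.7 and above strong) → strong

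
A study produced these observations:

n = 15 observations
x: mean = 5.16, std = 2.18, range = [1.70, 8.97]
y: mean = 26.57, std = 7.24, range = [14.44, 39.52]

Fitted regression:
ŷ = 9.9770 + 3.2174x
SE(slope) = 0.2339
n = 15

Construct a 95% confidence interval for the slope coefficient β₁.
The 95% CI for β₁ is (2.7121, 3.7227)

Confidence interval for the slope:

The 95% CI for β₁ is: β̂₁ ± t*(α/2, n-2) × SE(β̂₁)

Step 1: Find critical t-value
- Confidence level = 0.95
- Degrees of freedom = n - 2 = 15 - 2 = 13
- t*(α/2, 13) = 2.1604

Step 2: Calculate margin of error
Margin = 2.1604 × 0.2339 = 0.5053

Step 3: Construct interval
CI = 3.2174 ± 0.5053
CI = (2.7121, 3.7227)

Interpretation: intervals built this way capture the true β₁ in 95% of repeated samples; here the plausible range for the per-unit effect of x on y is 2.7121 to 3.7227.
Both endpoints are positive, so the data support a genuinely positive slope at this confidence level.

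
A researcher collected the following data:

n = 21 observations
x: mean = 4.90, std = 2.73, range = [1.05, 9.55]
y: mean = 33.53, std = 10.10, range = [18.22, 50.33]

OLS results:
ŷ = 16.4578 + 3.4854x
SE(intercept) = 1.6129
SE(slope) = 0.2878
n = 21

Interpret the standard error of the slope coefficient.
The slope 3.4854 is pinned down to within about ±0.2878 (one SE) by these data — relative uncertainty 8.3%, i.e. precise.

SE(β̂₁) = s / √Sxx, where s is the residual standard deviation and Sxx = Σ(x − x̄)². It is the yardstick for how far β̂₁ = 3.4854 could plausibly be from the true slope.

Relative precision:
- SE / |β̂₁| = 0.2878 / 3.4854 = 8.3%
- Rule of thumb (under 20%: precise; 20% to under 50%: moderately precise; 50% or more: imprecise) → precise

Link to the t-test: t = β̂₁ / SE(β̂₁) = 3.4854 / 0.2878 = 12.1105, the statistic for H₀: β₁ = 0.

What drives SE(β̂₁): more residual scatter → larger SE.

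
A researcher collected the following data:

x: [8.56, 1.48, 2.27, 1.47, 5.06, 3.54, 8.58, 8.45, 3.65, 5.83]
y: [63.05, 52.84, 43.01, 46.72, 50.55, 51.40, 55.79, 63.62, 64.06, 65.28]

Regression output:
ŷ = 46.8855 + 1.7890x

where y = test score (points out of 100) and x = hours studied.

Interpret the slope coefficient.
An increase of one hour in study time is associated with a 1.7890 points increase in predicted test score.

The slope β₁ = 1.7890 gives the rate at which the fitted test score changes with study time.

Interpretation:
- Study time up by 1 hour → predicted test score increases by 1.7890 points
- This is a linear approximation: the same per-unit change is assumed across the whole observed x range
- The sign (+) gives the direction; the magnitude 1.7890 gives the size of the effect per hour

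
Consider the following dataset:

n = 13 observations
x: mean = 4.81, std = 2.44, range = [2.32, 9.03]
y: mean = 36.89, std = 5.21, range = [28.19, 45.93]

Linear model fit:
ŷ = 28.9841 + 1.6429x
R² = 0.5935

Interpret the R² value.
About 59.35% of the variability in y is accounted for by the regression on x (R² = 0.5935) — a moderate linear fit.

R² = 1 − SS_res/SS_tot compares the residual scatter to the total scatter of y about its mean.

Here R² = 0.5935:
- Explained: 59.35% of the variation in y
- Unexplained (residual): 100% − 59.35% = 40.65%
- Rule of thumb (below 0.3 weak; 0.3 to below 0.7 moderate; 0.7 and above strong) → moderate

Equivalently, for simple linear regression R² = r², so |r| = √0.5935 ≈ 0.7704.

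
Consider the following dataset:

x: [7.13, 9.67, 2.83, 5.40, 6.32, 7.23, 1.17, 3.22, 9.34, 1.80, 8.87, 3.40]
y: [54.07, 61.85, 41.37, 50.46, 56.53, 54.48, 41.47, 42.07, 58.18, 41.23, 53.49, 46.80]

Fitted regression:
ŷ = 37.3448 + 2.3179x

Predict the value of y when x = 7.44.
ŷ = 54.5900

To predict y for x = 7.44, substitute into the regression equation:

ŷ = 37.3448 + 2.3179 × 7.44
ŷ = 37.3448 + 17.2452
ŷ = 54.5900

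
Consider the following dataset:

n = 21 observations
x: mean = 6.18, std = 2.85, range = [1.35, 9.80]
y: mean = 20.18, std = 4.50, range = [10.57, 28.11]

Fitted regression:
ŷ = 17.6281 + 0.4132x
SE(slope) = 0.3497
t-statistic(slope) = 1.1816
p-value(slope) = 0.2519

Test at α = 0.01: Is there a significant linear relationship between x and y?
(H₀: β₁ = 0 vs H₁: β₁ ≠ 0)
Fail to reject H₀: p-value = 0.2519 ≥ α = 0.01. The linear relationship is not significant at the 1% level.

Hypothesis test for the slope coefficient:

H₀: β₁ = 0 (no linear relationship)
H₁: β₁ ≠ 0 (linear relationship exists)

Test statistic: t = β̂₁ / SE(β̂₁) = 0.4132 / 0.3497 = 1.1816

With df = 19, the two-sided p-value for |t| = 1.1816 is 0.2519.

Decision rule: reject H₀ if p-value < α.
p-value = 0.2519 ≥ α = 0.01 → fail to reject H₀.

At α = 0.01 the data do not provide convincing evidence of a nonzero slope.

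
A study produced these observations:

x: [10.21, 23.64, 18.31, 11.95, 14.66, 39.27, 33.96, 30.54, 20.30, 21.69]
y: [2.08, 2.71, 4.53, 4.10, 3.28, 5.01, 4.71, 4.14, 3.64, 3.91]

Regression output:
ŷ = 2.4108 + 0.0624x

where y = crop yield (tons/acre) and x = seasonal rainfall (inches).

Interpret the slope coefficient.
On average, crop yield is about 0.0624 tons/acre higher for every extra inch of rainfall.

The slope coefficient β₁ = 0.0624 represents the marginal effect of rainfall on crop yield.

Interpretation:
- Rainfall up by 1 inch → predicted crop yield increases by 0.0624 tons/acre
- This is a linear approximation: the same per-unit change is assumed across the whole observed x range

(β₀ = 2.4108 is the fitted value at x = 0 and is not part of the slope interpretation.)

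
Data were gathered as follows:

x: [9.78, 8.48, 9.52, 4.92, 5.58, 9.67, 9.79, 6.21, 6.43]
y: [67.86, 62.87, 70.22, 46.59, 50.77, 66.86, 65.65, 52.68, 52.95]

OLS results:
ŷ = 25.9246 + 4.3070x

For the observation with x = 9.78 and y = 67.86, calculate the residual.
Residual = -0.1871

The residual is the difference between the actual value and the predicted value:

Residual = y - ŷ

Step 1: Calculate predicted value
ŷ = 25.9246 + 4.3070 × 9.78
ŷ = 68.0471

Step 2: Calculate residual
Residual = 67.86 - 68.0471
Residual = -0.1871

Sign check: y < ŷ, so the point is below the line and the fit overestimates here.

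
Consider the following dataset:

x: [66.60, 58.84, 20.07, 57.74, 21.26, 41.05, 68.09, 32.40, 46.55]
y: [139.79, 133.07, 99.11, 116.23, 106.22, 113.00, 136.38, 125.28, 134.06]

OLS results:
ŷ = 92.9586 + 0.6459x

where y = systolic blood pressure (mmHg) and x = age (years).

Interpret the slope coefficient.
An increase of one year in age is associated with a 0.6459 mmHg increase in predicted blood pressure.

β₁ = 0.6459 is the change in predicted blood pressure (mmHg) per additional year of age.

Interpretation:
- Age up by 1 year → predicted blood pressure increases by 0.6459 mmHg
- The effect is assumed constant over the observed range of x (linearity)
- The sign (+) gives the direction; the magnitude 0.6459 gives the size of the effect per year

(β₀ = 92.9586 is the fitted value at x = 0 and is not part of the slope interpretation.)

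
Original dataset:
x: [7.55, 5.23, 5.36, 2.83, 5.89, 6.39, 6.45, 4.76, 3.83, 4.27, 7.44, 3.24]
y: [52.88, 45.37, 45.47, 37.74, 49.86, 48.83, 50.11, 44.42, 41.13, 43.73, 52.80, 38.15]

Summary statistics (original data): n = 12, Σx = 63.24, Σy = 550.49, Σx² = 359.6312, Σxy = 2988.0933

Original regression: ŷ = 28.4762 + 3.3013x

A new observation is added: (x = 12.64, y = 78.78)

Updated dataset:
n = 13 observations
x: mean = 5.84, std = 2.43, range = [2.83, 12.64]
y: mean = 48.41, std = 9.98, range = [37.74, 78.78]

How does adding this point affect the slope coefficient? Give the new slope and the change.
New slope β₁ = 4.0639 versus 3.3013 before: a change of +0.7626 (+23.1%).

The new point has HIGH LEVERAGE: x = 12.64 is far from the original mean x̄ = 63.24/12 ≈ 5.27 (original range [2.83, 7.55]).

Step 1: Update the sums with the new point (n goes from 12 to 13)
Σx  = 63.24 + 12.64 = 75.88
Σy  = 550.49 + 78.78 = 629.27
Σx² = 359.6312 + 12.64² = 359.6312 + 159.7696 = 519.4008
Σxy = 2988.0933 + 12.64×78.78 = 2988.0933 + 995.7792 = 3983.8725

Step 2: Recompute the slope with b₁ = (nΣxy − ΣxΣy) / (nΣx² − (Σx)²)
Numerator   = 13×3983.8725 − 75.88×629.27 = 51790.3425 − 47749.0076 = 4041.3349
Denominator = 13×519.4008 − 75.88² = 6752.2104 − 5757.7744 = 994.4360
b₁(new) = 4041.3349 / 994.4360 = 4.0639

(Same formula on the original sums: (12×2988.0933 − 63.24×550.49) / (12×359.6312 − 63.24²) = 1044.1320 / 316.2768 = 3.3013, matching the given fit.)

Step 3: Change in slope
Δβ₁ = 4.0639 − 3.3013 = +0.7626
Relative change = +0.7626 / 3.3013 × 100% = +23.1%
→ the slope increases when the point is added.

A high-leverage point only changes the slope if it is off the original line; here y = 78.78 is above the original trend, so the slope increases.
In practice: examine leverage (hᵢ) and Cook's distance rather than deleting it automatically; investigate whether it comes from the same population as the rest of the sample.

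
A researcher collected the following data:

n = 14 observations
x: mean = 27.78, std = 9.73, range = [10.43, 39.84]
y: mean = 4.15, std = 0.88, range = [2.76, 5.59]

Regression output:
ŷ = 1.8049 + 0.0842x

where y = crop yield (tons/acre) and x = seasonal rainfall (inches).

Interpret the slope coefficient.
An increase of one inch in rainfall is associated with a 0.0842 tons/acre increase in predicted crop yield.

The slope coefficient β₁ = 0.0842 represents the marginal effect of rainfall on crop yield.

Interpretation:
- Rainfall up by 1 inch → predicted crop yield increases by 0.0842 tons/acre
- The effect is assumed constant over the observed range of x (linearity)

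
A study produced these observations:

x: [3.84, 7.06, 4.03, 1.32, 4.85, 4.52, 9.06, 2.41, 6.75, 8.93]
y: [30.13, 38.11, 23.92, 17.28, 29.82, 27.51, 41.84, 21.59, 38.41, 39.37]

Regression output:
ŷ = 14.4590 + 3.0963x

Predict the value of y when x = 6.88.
ŷ = 35.7615

To predict y for x = 6.88, substitute into the regression equation:

ŷ = 14.4590 + 3.0963 × 6.88
ŷ = 14.4590 + 21.3025
ŷ = 35.7615

This is a point prediction; actual observations scatter around it by roughly the residual standard deviation.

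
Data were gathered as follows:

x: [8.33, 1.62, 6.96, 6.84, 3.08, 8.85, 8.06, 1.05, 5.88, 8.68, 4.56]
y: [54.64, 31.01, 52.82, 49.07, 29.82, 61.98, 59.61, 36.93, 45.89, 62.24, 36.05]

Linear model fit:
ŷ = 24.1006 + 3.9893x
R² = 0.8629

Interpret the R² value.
R² = 0.8629 means 86.29% of the variation in y is explained by the linear relationship with x. This indicates a strong fit.

R² (coefficient of determination) measures the proportion of variance in y explained by the regression model.

Here R² = 0.8629:
- Explained: 86.29% of the variation in y
- Unexplained (residual): 100% − 86.29% = 13.71%
- Rule of thumb (below 0.3 weak; 0.3 to below 0.7 moderate; 0.7 and above strong) → strong

Note: R² never decreases when predictors are added, so it should not be used alone to compare models of different size.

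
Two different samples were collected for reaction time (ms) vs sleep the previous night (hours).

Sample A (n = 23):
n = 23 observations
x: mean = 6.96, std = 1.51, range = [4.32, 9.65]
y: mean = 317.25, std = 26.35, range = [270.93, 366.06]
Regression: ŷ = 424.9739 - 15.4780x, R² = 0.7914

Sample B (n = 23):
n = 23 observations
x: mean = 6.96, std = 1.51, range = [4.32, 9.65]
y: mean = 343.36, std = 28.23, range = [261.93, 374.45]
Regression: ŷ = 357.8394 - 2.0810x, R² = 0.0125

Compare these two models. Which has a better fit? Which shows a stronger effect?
Model A has the better fit (R² = 0.7914 vs 0.0125). Model A shows the stronger effect (|β₁| = 15.4780 vs 2.0810).

Model Comparison:

Which explains more variance? (R²)
- Model A: R² = 0.7914 → 79.14% of variance in reaction time explained
- Model B: R² = 0.0125 → 1.25% of variance in reaction time explained
- 0.7914 > 0.0125 → Model A has the better fit

Effect size (slope magnitude):
- Model A: β₁ = -15.4780 → predicted reaction time falls 15.4780 ms per additional hour of sleep
- Model B: β₁ = -2.0810 → predicted reaction time falls 2.0810 ms per additional hour of sleep
- |-15.4780| > |-2.0810| → Model A shows the stronger marginal effect

Notes:
- A steeper slope doesn't make a better model if the scatter around the line is large.
- A better fit (higher R²) doesn't necessarily mean a more important relationship.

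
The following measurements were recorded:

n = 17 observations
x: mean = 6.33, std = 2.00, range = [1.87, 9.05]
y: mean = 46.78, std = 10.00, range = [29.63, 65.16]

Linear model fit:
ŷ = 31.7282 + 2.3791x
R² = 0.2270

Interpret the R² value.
About 22.70% of the variability in y is accounted for by the regression on x (R² = 0.2270) — a weak linear fit.

R² (coefficient of determination) measures the proportion of variance in y explained by the regression model.

Here R² = 0.2270:
- Explained: 22.70% of the variation in y
- Unexplained (residual): 100% − 22.70% = 77.30%
- Rule of thumb (below 0.3 weak; 0.3 to below 0.7 moderate; 0.7 and above strong) → weak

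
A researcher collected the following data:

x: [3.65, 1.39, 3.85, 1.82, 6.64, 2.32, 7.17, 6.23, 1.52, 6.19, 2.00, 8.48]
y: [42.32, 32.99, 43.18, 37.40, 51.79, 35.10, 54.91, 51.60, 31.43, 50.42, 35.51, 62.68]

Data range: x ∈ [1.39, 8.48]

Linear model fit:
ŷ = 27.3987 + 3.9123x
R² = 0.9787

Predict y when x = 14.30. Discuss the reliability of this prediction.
The equation gives ŷ = 83.3446; however x = 14.30 is 5.82 units above the observed range, so this extrapolated value should not be trusted.

Prediction calculation:
ŷ = 27.3987 + 3.9123 × 14.30
ŷ = 83.3446

Reliability:
- Data range: x ∈ [1.39, 8.48]
- Prediction point: x = 14.30 is 5.82 units above the observed range → this is EXTRAPOLATION, not interpolation

Why that matters here:
- R² describes fit only over the sampled x values; it says nothing about behaviour beyond them
- The standard error of prediction grows with (x − x̄)², and x = 14.30 is far from x̄ = 4.27

The R² = 0.9787 only validates the fit within [1.39, 8.48]; treat ŷ = 83.3446 with caution.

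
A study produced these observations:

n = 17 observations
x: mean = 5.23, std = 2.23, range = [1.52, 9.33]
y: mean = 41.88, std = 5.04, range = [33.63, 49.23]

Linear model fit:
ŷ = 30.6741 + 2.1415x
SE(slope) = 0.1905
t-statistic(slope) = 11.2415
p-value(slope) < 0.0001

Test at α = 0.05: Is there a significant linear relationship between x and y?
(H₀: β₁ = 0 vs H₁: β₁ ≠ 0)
Since p-value < 0.0001 < α = 0.05, reject H₀ — the slope is significantly different from 0.

Hypothesis test for the slope coefficient:

H₀: β₁ = 0 (no linear relationship)
H₁: β₁ ≠ 0 (linear relationship exists)

Test statistic: t = β̂₁ / SE(β̂₁) = 2.1415 / 0.1905 = 11.2415

p < 0.0001: how often a slope estimate this far from 0 (in SE units) would arise by chance if β₁ were truly 0.

Decision rule: reject H₀ if p-value < α.
p-value < 0.0001 < α = 0.05 → reject H₀.

There is sufficient evidence at the 5% significance level to conclude that a linear relationship exists between x and y.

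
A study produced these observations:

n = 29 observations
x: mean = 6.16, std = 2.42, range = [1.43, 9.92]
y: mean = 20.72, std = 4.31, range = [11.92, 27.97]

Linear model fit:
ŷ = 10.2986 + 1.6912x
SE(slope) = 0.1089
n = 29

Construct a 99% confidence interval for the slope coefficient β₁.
The 99% CI for β₁ is (1.3895, 1.9929)

Confidence interval for the slope:

The 99% CI for β₁ is: β̂₁ ± t*(α/2, n-2) × SE(β̂₁)

Step 1: Find critical t-value
- Confidence level = 0.99
- Degrees of freedom = n - 2 = 29 - 2 = 27
- t*(α/2, 27) = 2.7707

Step 2: Calculate margin of error
Margin = 2.7707 × 0.1089 = 0.3017

Step 3: Construct interval
CI = 1.6912 ± 0.3017
CI = (1.3895, 1.9929)

Interpretation: intervals built this way capture the true β₁ in 99% of repeated samples; here the plausible range for the per-unit effect of x on y is 1.3895 to 1.9929.
Since 0 is outside the interval, a two-sided test at α = 0.01 would reject H₀: β₁ = 0.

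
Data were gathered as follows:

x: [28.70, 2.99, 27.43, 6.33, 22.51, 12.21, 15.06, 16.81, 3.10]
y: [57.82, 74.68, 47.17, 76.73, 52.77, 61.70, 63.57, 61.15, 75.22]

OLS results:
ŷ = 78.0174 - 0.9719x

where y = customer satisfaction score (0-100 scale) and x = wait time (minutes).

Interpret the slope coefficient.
On average, satisfaction score is about 0.9719 points lower for every extra minute of wait time.

The slope coefficient β₁ = -0.9719 represents the marginal effect of wait time on satisfaction score.

Interpretation:
- Wait time up by 1 minute → predicted satisfaction score decreases by 0.9719 points
- This is a linear approximation: the same per-unit change is assumed across the whole observed x range

(β₀ = 78.0174 is the fitted value at x = 0 and is not part of the slope interpretation.)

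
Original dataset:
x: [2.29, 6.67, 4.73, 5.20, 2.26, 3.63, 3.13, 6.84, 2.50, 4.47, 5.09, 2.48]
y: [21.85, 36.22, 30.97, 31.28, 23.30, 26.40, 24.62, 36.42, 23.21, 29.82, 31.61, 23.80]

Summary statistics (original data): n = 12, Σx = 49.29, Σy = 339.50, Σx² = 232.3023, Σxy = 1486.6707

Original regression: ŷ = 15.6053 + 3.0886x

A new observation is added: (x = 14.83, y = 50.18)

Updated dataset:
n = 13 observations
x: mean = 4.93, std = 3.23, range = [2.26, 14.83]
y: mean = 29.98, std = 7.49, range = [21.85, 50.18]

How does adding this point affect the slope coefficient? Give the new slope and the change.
New slope β₁ = 2.2712 versus 3.0886 before: a change of -0.8174 (-26.5%).

x = 14.83 lies well outside the original x-range [2.26, 6.84] (x̄ ≈ 4.11), so this observation has high leverage and can move the slope substantially.

Step 1: Update the sums with the new point (n goes from 12 to 13)
Σx  = 49.29 + 14.83 = 64.12
Σy  = 339.50 + 50.18 = 389.68
Σx² = 232.3023 + 14.83² = 232.3023 + 219.9289 = 452.2312
Σxy = 1486.6707 + 14.83×50.18 = 1486.6707 + 744.1694 = 2230.8401

Step 2: Recompute the slope with b₁ = (nΣxy − ΣxΣy) / (nΣx² − (Σx)²)
Numerator   = 13×2230.8401 − 64.12×389.68 = 29000.9213 − 24986.2816 = 4014.6397
Denominator = 13×452.2312 − 64.12² = 5879.0056 − 4111.3744 = 1767.6312
b₁(new) = 4014.6397 / 1767.6312 = 2.2712

(Same formula on the original sums: (12×1486.6707 − 49.29×339.50) / (12×232.3023 − 49.29²) = 1106.0934 / 358.1235 = 3.0886, matching the given fit.)

Step 3: Change in slope
Δβ₁ = 2.2712 − 3.0886 = -0.8174
Relative change = -0.8174 / 3.0886 × 100% = -26.5%
→ the slope decreases when the point is added.

Because the point sits below the extension of the original line at a high-leverage x, it tilts the fit down.
In practice: check such a point for data-entry or measurement error; investigate whether it comes from the same population as the rest of the sample.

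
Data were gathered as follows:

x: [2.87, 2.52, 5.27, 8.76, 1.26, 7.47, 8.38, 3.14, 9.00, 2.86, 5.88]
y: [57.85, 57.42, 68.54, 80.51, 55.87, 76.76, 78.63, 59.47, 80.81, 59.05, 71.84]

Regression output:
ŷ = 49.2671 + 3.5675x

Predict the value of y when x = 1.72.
ŷ = 55.4032

Plug x = 1.72 into the fitted line:

ŷ = 49.2671 + 3.5675 × 1.72
ŷ = 49.2671 + 6.1361
ŷ = 55.4032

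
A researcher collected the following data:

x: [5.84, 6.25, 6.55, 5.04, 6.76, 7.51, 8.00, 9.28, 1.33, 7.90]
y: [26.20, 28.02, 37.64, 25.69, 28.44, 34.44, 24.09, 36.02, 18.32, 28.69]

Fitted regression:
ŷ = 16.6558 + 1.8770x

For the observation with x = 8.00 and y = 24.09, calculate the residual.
Residual = -7.5818

The residual is the difference between the actual value and the predicted value:

Residual = y - ŷ

Step 1: Calculate predicted value
ŷ = 16.6558 + 1.8770 × 8.00
ŷ = 31.6718

Step 2: Calculate residual
Residual = 24.09 - 31.6718
Residual = -7.5818

The residual is negative, so the observed y = 24.09 sits below the regression line (the line overestimates it by 7.5818).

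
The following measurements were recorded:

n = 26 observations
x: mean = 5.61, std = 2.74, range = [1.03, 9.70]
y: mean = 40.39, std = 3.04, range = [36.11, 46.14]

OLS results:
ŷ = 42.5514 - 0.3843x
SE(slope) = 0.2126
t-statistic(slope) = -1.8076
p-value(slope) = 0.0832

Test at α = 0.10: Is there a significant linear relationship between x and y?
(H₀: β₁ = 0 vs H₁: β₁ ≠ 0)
Since p-value = 0.0832 < α = 0.10, reject H₀ — the slope is significantly different from 0.

Hypothesis test for the slope coefficient:

H₀: β₁ = 0 (no linear relationship)
H₁: β₁ ≠ 0 (linear relationship exists)

Test statistic: t = β̂₁ / SE(β̂₁) = -0.3843 / 0.2126 = -1.8076

p = 0.0832: how often a slope estimate this far from 0 (in SE units) would arise by chance if β₁ were truly 0.

Decision rule: reject H₀ if p-value < α.
p-value = 0.0832 < α = 0.10 → reject H₀.

There is sufficient evidence at the 10% significance level to conclude that a linear relationship exists between x and y.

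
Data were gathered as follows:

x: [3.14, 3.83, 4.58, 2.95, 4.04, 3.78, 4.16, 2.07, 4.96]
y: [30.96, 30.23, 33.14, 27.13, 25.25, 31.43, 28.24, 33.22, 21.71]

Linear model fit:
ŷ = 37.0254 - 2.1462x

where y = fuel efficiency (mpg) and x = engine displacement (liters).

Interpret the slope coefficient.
For each additional liter of engine displacement, predicted fuel efficiency decreases by approximately 2.1462 mpg.

The slope coefficient β₁ = -2.1462 represents the marginal effect of engine displacement on fuel efficiency.

Interpretation:
- Engine displacement up by 1 liter → predicted fuel efficiency decreases by 2.1462 mpg
- This is a linear approximation: the same per-unit change is assumed across the whole observed x range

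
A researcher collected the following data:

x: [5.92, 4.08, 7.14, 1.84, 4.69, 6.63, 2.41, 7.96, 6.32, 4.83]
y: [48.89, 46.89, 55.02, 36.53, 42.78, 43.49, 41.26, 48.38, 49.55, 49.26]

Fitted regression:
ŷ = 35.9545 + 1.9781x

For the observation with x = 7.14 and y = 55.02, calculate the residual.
Residual = 4.9419

The residual is the difference between the actual value and the predicted value:

Residual = y - ŷ

Step 1: Calculate predicted value
ŷ = 35.9545 + 1.9781 × 7.14
ŷ = 50.0781

Step 2: Calculate residual
Residual = 55.02 - 50.0781
Residual = 4.9419

Interpretation: the model underestimates the actual value by 4.9419 at this point (positive residual → observation lies above the fitted line).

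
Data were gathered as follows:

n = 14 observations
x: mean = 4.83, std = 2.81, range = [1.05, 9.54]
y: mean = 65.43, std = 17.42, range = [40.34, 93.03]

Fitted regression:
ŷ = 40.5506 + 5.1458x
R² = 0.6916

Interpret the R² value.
The model explains 69.16% of the variance in y (R² = 0.6916), leaving 30.84% unexplained; the fit is moderate.

R² (coefficient of determination) measures the proportion of variance in y explained by the regression model.

Here R² = 0.6916:
- Explained: 69.16% of the variation in y
- Unexplained (residual): 100% − 69.16% = 30.84%
- Rule of thumb (below 0.3 weak; 0.3 to below 0.7 moderate; 0.7 and above strong) → moderate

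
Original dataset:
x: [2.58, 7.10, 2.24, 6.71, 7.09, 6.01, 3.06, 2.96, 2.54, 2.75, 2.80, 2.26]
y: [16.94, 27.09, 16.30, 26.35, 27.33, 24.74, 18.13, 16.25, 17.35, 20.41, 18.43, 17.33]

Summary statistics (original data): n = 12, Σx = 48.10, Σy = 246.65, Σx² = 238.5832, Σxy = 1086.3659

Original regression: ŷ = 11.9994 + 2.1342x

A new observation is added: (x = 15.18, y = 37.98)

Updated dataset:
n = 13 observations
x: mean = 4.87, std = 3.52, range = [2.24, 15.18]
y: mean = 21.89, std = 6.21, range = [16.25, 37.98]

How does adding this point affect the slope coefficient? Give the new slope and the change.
Adding the point moves β₁ from 2.1342 to 1.7232, i.e. it decreases by 0.4110 (-19.3%).

The new point has HIGH LEVERAGE: x = 15.18 is far from the original mean x̄ = 48.10/12 ≈ 4.01 (original range [2.24, 7.10]).

Step 1: Update the sums with the new point (n goes from 12 to 13)
Σx  = 48.10 + 15.18 = 63.28
Σy  = 246.65 + 37.98 = 284.63
Σx² = 238.5832 + 15.18² = 238.5832 + 230.4324 = 469.0156
Σxy = 1086.3659 + 15.18×37.98 = 1086.3659 + 576.5364 = 1662.9023

Step 2: Recompute the slope with b₁ = (nΣxy − ΣxΣy) / (nΣx² − (Σx)²)
Numerator   = 13×1662.9023 − 63.28×284.63 = 21617.7299 − 18011.3864 = 3606.3435
Denominator = 13×469.0156 − 63.28² = 6097.2028 − 4004.3584 = 2092.8444
b₁(new) = 3606.3435 / 2092.8444 = 1.7232

(Same formula on the original sums: (12×1086.3659 − 48.10×246.65) / (12×238.5832 − 48.10²) = 1172.5258 / 549.3884 = 2.1342, matching the given fit.)

Step 3: Change in slope
Δβ₁ = 1.7232 − 2.1342 = -0.4110
Relative change = -0.4110 / 2.1342 × 100% = -19.3%
→ the slope decreases when the point is added.

Because the point sits below the extension of the original line at a high-leverage x, it tilts the fit down.
In practice: check such a point for data-entry or measurement error; refit with and without it and report both if conclusions differ.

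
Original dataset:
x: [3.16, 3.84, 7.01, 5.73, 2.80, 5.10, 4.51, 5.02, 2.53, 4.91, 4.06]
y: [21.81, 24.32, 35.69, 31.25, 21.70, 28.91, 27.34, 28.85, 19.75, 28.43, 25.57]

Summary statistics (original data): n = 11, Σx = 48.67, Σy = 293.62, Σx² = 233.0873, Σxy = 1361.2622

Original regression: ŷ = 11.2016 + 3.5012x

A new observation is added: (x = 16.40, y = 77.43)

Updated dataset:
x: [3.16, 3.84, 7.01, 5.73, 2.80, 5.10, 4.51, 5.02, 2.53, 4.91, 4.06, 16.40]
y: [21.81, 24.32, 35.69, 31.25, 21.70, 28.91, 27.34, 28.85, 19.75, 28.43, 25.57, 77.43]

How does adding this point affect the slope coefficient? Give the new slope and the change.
Adding the point moves β₁ from 3.5012 to 4.1493, i.e. it increases by 0.6481 (+18.5%).

The new point has HIGH LEVERAGE: x = 16.40 is far from the original mean x̄ = 48.67/11 ≈ 4.42 (original range [2.53, 7.01]).

Step 1: Update the sums with the new point (n goes from 11 to 12)
Σx  = 48.67 + 16.40 = 65.07
Σy  = 293.62 + 77.43 = 371.05
Σx² = 233.0873 + 16.40² = 233.0873 + 268.9600 = 502.0473
Σxy = 1361.2622 + 16.40×77.43 = 1361.2622 + 1269.8520 = 2631.1142

Step 2: Recompute the slope with b₁ = (nΣxy − ΣxΣy) / (nΣx² − (Σx)²)
Numerator   = 12×2631.1142 − 65.07×371.05 = 31573.3704 − 24144.2235 = 7429.1469
Denominator = 12×502.0473 − 65.07² = 6024.5676 − 4234.1049 = 1790.4627
b₁(new) = 7429.1469 / 1790.4627 = 4.1493

(Same formula on the original sums: (11×1361.2622 − 48.67×293.62) / (11×233.0873 − 48.67²) = 683.3988 / 195.1914 = 3.5012, matching the given fit.)

Step 3: Change in slope
Δβ₁ = 4.1493 − 3.5012 = +0.6481
Relative change = +0.6481 / 3.5012 × 100% = +18.5%
→ the slope increases when the point is added.

Because the point sits above the extension of the original line at a high-leverage x, it tilts the fit up.
In practice: examine leverage (hᵢ) and Cook's distance rather than deleting it automatically.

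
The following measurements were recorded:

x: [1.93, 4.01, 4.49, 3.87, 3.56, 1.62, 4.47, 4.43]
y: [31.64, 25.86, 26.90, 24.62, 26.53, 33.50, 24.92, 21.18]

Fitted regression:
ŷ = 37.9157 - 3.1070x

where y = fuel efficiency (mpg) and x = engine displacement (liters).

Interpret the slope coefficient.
An increase of one liter in engine displacement is associated with a 3.1070 mpg decrease in predicted fuel efficiency.

The slope β₁ = -3.1070 gives the rate at which the fitted fuel efficiency changes with engine displacement.

Interpretation:
- Engine displacement up by 1 liter → predicted fuel efficiency decreases by 3.1070 mpg
- This is a linear approximation: the same per-unit change is assumed across the whole observed x range
- The sign (−) gives the direction; the magnitude 3.1070 gives the size of the effect per liter

(β₀ = 37.9157 is the fitted value at x = 0 and is not part of the slope interpretation.)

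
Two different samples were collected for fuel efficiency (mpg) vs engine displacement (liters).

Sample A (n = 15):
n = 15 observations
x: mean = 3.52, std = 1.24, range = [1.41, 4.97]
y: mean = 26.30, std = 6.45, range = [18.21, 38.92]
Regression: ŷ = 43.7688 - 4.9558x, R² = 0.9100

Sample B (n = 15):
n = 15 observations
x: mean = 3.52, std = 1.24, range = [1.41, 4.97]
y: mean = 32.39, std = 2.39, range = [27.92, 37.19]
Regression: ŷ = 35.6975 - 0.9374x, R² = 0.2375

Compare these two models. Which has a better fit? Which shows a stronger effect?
Model A has the better fit (R² = 0.9100 vs 0.2375). Model A shows the stronger effect (|β₁| = 4.9558 vs 0.9374).

Model Comparison:

Fit — compare R²:
- Model A: R² = 0.9100 → 91.00% of variance in fuel efficiency explained
- Model B: R² = 0.2375 → 23.75% of variance in fuel efficiency explained
- 0.9100 > 0.2375 → Model A has the better fit

Which has the larger per-liter effect? (|β₁|)
- Model A: β₁ = -4.9558 → predicted fuel efficiency falls 4.9558 mpg per additional liter of engine displacement
- Model B: β₁ = -0.9374 → predicted fuel efficiency falls 0.9374 mpg per additional liter of engine displacement
- |-4.9558| > |-0.9374| → Model A shows the stronger marginal effect

Note: R² measures how tightly points cluster around the line; β₁ measures how steep the line is — they answer different questions.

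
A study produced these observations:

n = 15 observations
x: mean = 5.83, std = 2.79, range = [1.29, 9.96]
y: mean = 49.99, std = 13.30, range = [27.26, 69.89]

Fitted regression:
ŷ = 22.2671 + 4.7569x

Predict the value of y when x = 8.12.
ŷ = 60.8931

Plug x = 8.12 into the fitted line:

ŷ = 22.2671 + 4.7569 × 8.12
ŷ = 22.2671 + 38.6260
ŷ = 60.8931

This is the fitted mean response at that x — an individual observation would come with a wider prediction interval.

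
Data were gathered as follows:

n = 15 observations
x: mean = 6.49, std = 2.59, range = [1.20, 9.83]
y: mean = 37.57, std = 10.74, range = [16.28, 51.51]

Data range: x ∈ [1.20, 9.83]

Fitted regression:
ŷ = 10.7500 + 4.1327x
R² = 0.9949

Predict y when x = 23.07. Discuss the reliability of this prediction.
ŷ = 106.0914 (extrapolation — x = 23.07 lies outside [1.20, 9.83], so reliability is low).

Prediction calculation:
ŷ = 10.7500 + 4.1327 × 23.07
ŷ = 106.0914

Reliability:
- Data range: x ∈ [1.20, 9.83]
- Prediction point: x = 23.07 is 13.24 units above the observed range → this is EXTRAPOLATION, not interpolation

Why that matters here:
- The linear relationship may not hold outside the observed range
- Real relationships often flatten, saturate, or turn nonlinear at extremes

The R² = 0.9949 only validates the fit within [1.20, 9.83]; treat ŷ = 106.0914 with caution.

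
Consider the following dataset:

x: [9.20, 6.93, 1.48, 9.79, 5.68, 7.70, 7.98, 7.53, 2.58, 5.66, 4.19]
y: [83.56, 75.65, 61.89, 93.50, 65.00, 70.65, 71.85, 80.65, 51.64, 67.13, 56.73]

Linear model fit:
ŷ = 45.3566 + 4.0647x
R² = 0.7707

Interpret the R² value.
The model explains 77.07% of the variance in y (R² = 0.7707), leaving 22.93% unexplained; the fit is strong.

R² = 1 − SS_res/SS_tot compares the residual scatter to the total scatter of y about its mean.

Here R² = 0.7707:
- Explained: 77.07% of the variation in y
- Unexplained (residual): 100% − 77.07% = 22.93%
- Rule of thumb (below 0.3 weak; 0.3 to below 0.7 moderate; 0.7 and above strong) → strong

Note: R² says nothing about causation, and a high R² does not by itself mean the linear form is appropriate — check the residuals.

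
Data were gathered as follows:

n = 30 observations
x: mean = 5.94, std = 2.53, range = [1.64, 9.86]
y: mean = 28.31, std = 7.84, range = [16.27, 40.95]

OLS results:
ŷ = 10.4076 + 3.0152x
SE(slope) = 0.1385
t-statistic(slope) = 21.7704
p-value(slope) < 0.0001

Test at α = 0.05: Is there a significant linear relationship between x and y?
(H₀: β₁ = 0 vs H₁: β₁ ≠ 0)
p-value < 0.0001 < α = 0.05, so we reject H₀. The relationship is significant.

Hypothesis test for the slope coefficient:

H₀: β₁ = 0 (no linear relationship)
H₁: β₁ ≠ 0 (linear relationship exists)

Test statistic: t = β̂₁ / SE(β̂₁) = 3.0152 / 0.1385 = 21.7704

With df = 28, the two-sided p-value for |t| = 21.7704 is <0.0001.

Decision rule: reject H₀ if p-value < α.
p-value < 0.0001 < α = 0.05 → reject H₀.

Conclusion: the linear association between x and y is significant at the 5% level.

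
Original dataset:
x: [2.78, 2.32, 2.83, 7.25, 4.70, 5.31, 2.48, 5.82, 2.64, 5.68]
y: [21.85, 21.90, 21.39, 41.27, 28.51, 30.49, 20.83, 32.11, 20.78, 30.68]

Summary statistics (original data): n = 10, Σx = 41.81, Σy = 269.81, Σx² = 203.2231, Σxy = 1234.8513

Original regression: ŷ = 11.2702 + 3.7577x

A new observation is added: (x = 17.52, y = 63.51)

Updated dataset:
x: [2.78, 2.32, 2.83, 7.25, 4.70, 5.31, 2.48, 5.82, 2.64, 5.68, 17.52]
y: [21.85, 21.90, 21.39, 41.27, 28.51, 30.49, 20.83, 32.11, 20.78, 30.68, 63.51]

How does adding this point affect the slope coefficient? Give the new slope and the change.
New slope β₁ = 2.8908 versus 3.7577 before: a change of -0.8669 (-23.1%).

The new point has HIGH LEVERAGE: x = 17.52 is far from the original mean x̄ = 41.81/10 ≈ 4.18 (original range [2.32, 7.25]).

Step 1: Update the sums with the new point (n goes from 10 to 11)
Σx  = 41.81 + 17.52 = 59.33
Σy  = 269.81 + 63.51 = 333.32
Σx² = 203.2231 + 17.52² = 203.2231 + 306.9504 = 510.1735
Σxy = 1234.8513 + 17.52×63.51 = 1234.8513 + 1112.6952 = 2347.5465

Step 2: Recompute the slope with b₁ = (nΣxy − ΣxΣy) / (nΣx² − (Σx)²)
Numerator   = 11×2347.5465 − 59.33×333.32 = 25823.0115 − 19775.8756 = 6047.1359
Denominator = 11×510.1735 − 59.33² = 5611.9085 − 3520.0489 = 2091.8596
b₁(new) = 6047.1359 / 2091.8596 = 2.8908

(Same formula on the original sums: (10×1234.8513 − 41.81×269.81) / (10×203.2231 − 41.81²) = 1067.7569 / 284.1549 = 3.7577, matching the given fit.)

Step 3: Change in slope
Δβ₁ = 2.8908 − 3.7577 = -0.8669
Relative change = -0.8669 / 3.7577 × 100% = -23.1%
→ the slope decreases when the point is added.

Because the point sits below the extension of the original line at a high-leverage x, it tilts the fit down.
In practice: check such a point for data-entry or measurement error.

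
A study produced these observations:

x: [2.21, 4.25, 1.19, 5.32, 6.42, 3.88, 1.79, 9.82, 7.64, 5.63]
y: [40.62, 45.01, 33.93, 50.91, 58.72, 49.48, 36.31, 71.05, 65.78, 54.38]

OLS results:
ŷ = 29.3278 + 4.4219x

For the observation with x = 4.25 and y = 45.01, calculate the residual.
Residual = -3.1109

The residual is the difference between the actual value and the predicted value:

Residual = y - ŷ

Step 1: Calculate predicted value
ŷ = 29.3278 + 4.4219 × 4.25
ŷ = 48.1209

Step 2: Calculate residual
Residual = 45.01 - 48.1209
Residual = -3.1109

The residual is negative, so the observed y = 45.01 sits below the regression line (the line overestimates it by 3.1109).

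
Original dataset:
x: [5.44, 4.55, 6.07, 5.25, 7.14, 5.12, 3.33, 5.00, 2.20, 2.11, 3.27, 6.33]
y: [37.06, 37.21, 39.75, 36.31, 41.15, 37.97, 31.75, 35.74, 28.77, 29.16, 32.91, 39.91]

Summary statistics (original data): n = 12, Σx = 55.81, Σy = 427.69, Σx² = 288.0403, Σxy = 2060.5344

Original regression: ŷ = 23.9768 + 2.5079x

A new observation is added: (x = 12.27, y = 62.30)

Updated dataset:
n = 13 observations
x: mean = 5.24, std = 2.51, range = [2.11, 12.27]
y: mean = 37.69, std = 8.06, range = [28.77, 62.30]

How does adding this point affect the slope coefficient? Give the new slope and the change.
New slope β₁ = 3.1551 versus 2.5079 before: a change of +0.6472 (+25.8%).

The new point has HIGH LEVERAGE: x = 12.27 is far from the original mean x̄ = 55.81/12 ≈ 4.65 (original range [2.11, 7.14]).

Step 1: Update the sums with the new point (n goes from 12 to 13)
Σx  = 55.81 + 12.27 = 68.08
Σy  = 427.69 + 62.30 = 489.99
Σx² = 288.0403 + 12.27² = 288.0403 + 150.5529 = 438.5932
Σxy = 2060.5344 + 12.27×62.30 = 2060.5344 + 764.4210 = 2824.9554

Step 2: Recompute the slope with b₁ = (nΣxy − ΣxΣy) / (nΣx² − (Σx)²)
Numerator   = 13×2824.9554 − 68.08×489.99 = 36724.4202 − 33358.5192 = 3365.9010
Denominator = 13×438.5932 − 68.08² = 5701.7116 − 4634.8864 = 1066.8252
b₁(new) = 3365.9010 / 1066.8252 = 3.1551

(Same formula on the original sums: (12×2060.5344 − 55.81×427.69) / (12×288.0403 − 55.81²) = 857.0339 / 341.7275 = 2.5079, matching the given fit.)

Step 3: Change in slope
Δβ₁ = 3.1551 − 2.5079 = +0.6472
Relative change = +0.6472 / 2.5079 × 100% = +25.8%
→ the slope increases when the point is added.

Because the point sits above the extension of the original line at a high-leverage x, it tilts the fit up.
In practice: refit with and without it and report both if conclusions differ; investigate whether it comes from the same population as the rest of the sample.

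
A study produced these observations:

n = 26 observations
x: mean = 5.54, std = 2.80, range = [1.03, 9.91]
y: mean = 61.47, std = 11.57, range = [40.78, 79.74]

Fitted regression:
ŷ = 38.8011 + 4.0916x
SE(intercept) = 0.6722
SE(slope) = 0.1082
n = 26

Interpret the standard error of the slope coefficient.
SE(slope) = 0.1082 measures the uncertainty in the estimated slope. The coefficient is estimated precisely (SE/|β̂₁| = 2.6%).

What SE measures:
- The standard error quantifies the sampling variability of the coefficient estimate
- It is the estimated standard deviation of β̂₁ across hypothetical repeated samples of the same size
- Smaller SE → more precise estimate

Relative precision:
- SE / |β̂₁| = 0.1082 / 4.0916 = 2.6%
- Rule of thumb (under 20%: precise; 20% to under 50%: moderately precise; 50% or more: imprecise) → precise

Link to interval estimation: a confidence interval for β₁ is β̂₁ ± t* × 0.1082, so SE sets the half-width per unit of t*.

What drives SE(β̂₁): wider spread of x values → smaller SE.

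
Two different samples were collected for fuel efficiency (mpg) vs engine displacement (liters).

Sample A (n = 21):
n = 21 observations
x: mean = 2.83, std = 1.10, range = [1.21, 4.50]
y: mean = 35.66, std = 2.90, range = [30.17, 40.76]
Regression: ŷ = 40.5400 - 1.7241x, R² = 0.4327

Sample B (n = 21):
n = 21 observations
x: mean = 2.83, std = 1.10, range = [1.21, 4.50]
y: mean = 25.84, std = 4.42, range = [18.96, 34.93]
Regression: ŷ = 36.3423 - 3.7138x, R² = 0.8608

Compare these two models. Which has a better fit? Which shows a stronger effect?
Model B has the better fit (R² = 0.8608 vs 0.4327). Model B shows the stronger effect (|β₁| = 3.7138 vs 1.7241).

Model Comparison:

Goodness of fit (R²):
- Model A: R² = 0.4327 → 43.27% of variance in fuel efficiency explained
- Model B: R² = 0.8608 → 86.08% of variance in fuel efficiency explained
- 0.8608 > 0.4327 → Model B has the better fit

Which has the larger per-liter effect? (|β₁|)
- Model A: β₁ = -1.7241 → predicted fuel efficiency falls 1.7241 mpg per additional liter of engine displacement
- Model B: β₁ = -3.7138 → predicted fuel efficiency falls 3.7138 mpg per additional liter of engine displacement
- |-1.7241| < |-3.7138| → Model B shows the stronger marginal effect

Notes:
- The two samples could reflect different populations, time periods, or measurement quality.
- R² measures how tightly points cluster around the line; β₁ measures how steep the line is — they answer different questions.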